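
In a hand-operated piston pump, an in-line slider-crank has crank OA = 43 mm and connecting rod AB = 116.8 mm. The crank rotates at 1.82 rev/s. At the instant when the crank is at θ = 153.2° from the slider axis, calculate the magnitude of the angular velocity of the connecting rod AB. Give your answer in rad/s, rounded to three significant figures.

3.81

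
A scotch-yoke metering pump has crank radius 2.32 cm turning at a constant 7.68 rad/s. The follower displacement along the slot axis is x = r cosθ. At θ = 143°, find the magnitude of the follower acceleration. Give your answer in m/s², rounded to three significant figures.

1.09

ω = 7.68 rad/s
x = r cosθ ⇒ ẍ = −rω² cosθ (ω constant).
|a| = rω²|cosθ| = 0.0232·(7.68)²·|cos 143°| = 1.0928 m/s².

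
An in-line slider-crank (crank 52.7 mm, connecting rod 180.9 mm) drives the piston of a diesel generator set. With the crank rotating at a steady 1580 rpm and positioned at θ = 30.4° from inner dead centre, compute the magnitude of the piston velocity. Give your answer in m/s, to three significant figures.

5.53

ω = 2π·1580/60 = 165.5 rad/s
For an in-line slider-crank, x = r cosθ + √(L² − r² sin²θ), so v = −rω sinθ·[1 + r cosθ/√(L² − r² sin²θ)].
With r = 0.0527 m, L = 0.1809 m, θ = 30.4°: √(L² − r² sin²θ) = 0.17892 m.
v = −0.0527·165.5·0.50603·[1 + 0.0527·0.86251/0.17892] = -5.5334 m/s.
|v| = 5.5334 m/s.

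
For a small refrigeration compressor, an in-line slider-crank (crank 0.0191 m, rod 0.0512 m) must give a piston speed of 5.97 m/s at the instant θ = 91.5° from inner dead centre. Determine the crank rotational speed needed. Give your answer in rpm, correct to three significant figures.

3020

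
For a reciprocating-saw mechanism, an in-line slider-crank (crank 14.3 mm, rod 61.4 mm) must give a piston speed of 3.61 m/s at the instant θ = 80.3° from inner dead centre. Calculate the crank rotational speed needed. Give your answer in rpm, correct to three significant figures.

2350

For an in-line slider-crank, |v_piston| = rω|sinθ|·[1 + r cosθ/√(L² − r² sin²θ)].
With r = 0.0143 m, L = 0.0614 m, θ = 80.3°: the bracketed kinematic factor |dx/dθ| = 0.014664 m.
ω = v/|dx/dθ| = 3.61/0.014664 = 246.18 rad/s.
N = 60ω/(2π) = 2350.9 rpm.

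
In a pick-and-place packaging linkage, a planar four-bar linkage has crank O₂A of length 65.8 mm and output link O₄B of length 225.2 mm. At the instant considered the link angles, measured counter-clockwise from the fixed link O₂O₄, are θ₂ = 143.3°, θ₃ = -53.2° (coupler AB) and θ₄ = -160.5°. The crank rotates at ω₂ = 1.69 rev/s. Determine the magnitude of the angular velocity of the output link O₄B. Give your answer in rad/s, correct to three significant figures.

ω₂ = 10.62 rad/s (from 1.69 rev/s).
Differentiating the loop-closure r₂e^{iθ₂}+r₃e^{iθ₃}=r₁+r₄e^{iθ₄} gives r₂ω₂e^{iθ₂}+r₃ω₃e^{iθ₃}=r₄ω₄e^{iθ₄}.
Eliminating the other unknown: ω₄ = r₂ω₂ sin(θ₂−θ₃) / [r₄ sin(θ₄−θ₃)].
Numerator sine = -0.28402; denominator sine = -0.95476.
Result = 0.0658·10.62·(-0.28402) / (0.2252·(-0.95476)) = +0.92294 rad/s; magnitude 0.92294 rad/s.

0.923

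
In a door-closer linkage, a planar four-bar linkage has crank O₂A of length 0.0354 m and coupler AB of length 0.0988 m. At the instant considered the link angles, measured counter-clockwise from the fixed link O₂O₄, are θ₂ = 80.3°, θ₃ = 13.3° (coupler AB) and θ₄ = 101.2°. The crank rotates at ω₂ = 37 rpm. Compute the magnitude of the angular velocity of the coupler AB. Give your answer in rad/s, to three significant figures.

ω₂ = 3.875 rad/s (from 37 rpm).
Differentiating the loop-closure r₂e^{iθ₂}+r₃e^{iθ₃}=r₁+r₄e^{iθ₄} gives r₂ω₂e^{iθ₂}+r₃ω₃e^{iθ₃}=r₄ω₄e^{iθ₄}.
Eliminating the other unknown: ω₃ = r₂ω₂ sin(θ₄−θ₂) / [r₃ sin(θ₃−θ₄)].
Numerator sine = +0.35674; denominator sine = -0.99933.
Result = 0.0354·3.875·(+0.35674) / (0.0988·(-0.99933)) = -0.49558 rad/s; magnitude 0.49558 rad/s.

0.496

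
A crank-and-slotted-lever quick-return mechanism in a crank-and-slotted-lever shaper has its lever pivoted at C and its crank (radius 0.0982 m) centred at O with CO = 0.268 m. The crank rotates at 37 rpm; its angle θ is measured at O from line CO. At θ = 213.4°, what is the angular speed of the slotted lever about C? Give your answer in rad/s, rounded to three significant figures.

1.27

ω = 3.875 rad/s (from 37 rpm).
Crank pin A relative to C: A = (d + r cosθ, r sinθ); lever angle φ = atan2(r sinθ, d + r cosθ).
Differentiating tanφ: φ̇ = rω(d cosθ + r)/(d² + r² + 2dr cosθ).
d² + r² + 2dr cosθ = |CA|² = 0.0375249 m²;  d cosθ + r = -0.12554 m.
|ω_lever| = |0.0982·3.875·-0.12554| / 0.0375249 = 1.2729 rad/s.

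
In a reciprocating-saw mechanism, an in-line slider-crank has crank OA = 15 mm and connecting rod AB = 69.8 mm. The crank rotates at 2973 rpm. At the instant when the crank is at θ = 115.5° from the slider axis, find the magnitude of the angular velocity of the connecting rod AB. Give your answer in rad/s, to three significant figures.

ω = 311.3 rad/s (converted from 2973 rpm).
The rod makes angle φ with the slider axis where L sinφ = r sinθ; differentiating, L cosφ·φ̇ = r ω cosθ.
L cosφ = √(L² − r² sin²θ) = 0.068474 m.
|ω_rod| = r ω |cosθ| / √(L² − r² sin²θ) = 0.015·311.3·0.43051/0.068474 = 29.361 rad/s.

29.4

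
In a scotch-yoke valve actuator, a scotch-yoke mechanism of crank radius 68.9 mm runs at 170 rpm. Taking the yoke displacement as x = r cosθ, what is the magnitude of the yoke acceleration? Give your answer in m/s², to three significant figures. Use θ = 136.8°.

ω = 17.8 rad/s (from 170 rpm).
x = r cosθ ⇒ ẍ = −rω² cosθ (ω constant).
|a| = rω²|cosθ| = 0.0689·(17.8)²·|cos 136.8°| = 15.918 m/s².

15.9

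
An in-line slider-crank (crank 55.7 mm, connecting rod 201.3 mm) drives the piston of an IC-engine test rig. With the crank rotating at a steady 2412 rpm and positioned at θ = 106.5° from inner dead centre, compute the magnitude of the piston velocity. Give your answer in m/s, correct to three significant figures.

12.4

ω = 2π·2412/60 = 252.6 rad/s
For an in-line slider-crank, x = r cosθ + √(L² − r² sin²θ), so v = −rω sinθ·[1 + r cosθ/√(L² − r² sin²θ)].
With r = 0.0557 m, L = 0.2013 m, θ = 106.5°: √(L² − r² sin²θ) = 0.19409 m.
v = −0.0557·252.6·0.95882·[1 + 0.0557·-0.28402/0.19409] = -12.39 m/s.
|v| = 12.39 m/s.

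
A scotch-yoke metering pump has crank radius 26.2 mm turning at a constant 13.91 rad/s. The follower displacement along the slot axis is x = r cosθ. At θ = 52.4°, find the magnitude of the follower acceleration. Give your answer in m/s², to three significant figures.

ω = 13.91 rad/s
x = r cosθ ⇒ ẍ = −rω² cosθ (ω constant).
|a| = rω²|cosθ| = 0.0262·(13.91)²·|cos 52.4°| = 3.0931 m/s².

3.09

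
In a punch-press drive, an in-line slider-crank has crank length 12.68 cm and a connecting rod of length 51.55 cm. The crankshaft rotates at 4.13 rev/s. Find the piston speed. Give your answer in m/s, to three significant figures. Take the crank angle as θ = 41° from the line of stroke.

ω = 2π·4.13 = 25.95 rad/s
For an in-line slider-crank, x = r cosθ + √(L² − r² sin²θ), so v = −rω sinθ·[1 + r cosθ/√(L² − r² sin²θ)].
With r = 0.1268 m, L = 0.5155 m, θ = 41°: √(L² − r² sin²θ) = 0.50874 m.
v = −0.1268·25.95·0.65606·[1 + 0.1268·0.75471/0.50874] = -2.5648 m/s.
|v| = 2.5648 m/s.

2.56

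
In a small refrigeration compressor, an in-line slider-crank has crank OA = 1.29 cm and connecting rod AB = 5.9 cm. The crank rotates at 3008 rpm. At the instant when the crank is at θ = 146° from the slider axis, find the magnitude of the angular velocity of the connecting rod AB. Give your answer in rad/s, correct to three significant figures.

57.5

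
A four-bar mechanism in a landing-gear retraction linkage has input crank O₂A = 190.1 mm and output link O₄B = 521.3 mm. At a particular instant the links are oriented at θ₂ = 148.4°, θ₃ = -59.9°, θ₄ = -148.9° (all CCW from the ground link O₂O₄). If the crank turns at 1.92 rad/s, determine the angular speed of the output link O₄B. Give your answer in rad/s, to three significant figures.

0.332

ω₂ = 1.92 rad/s
Differentiating the loop-closure r₂e^{iθ₂}+r₃e^{iθ₃}=r₁+r₄e^{iθ₄} gives r₂ω₂e^{iθ₂}+r₃ω₃e^{iθ₃}=r₄ω₄e^{iθ₄}.
Eliminating the other unknown: ω₄ = r₂ω₂ sin(θ₂−θ₃) / [r₄ sin(θ₄−θ₃)].
Numerator sine = -0.47409; denominator sine = -0.99985.
Result = 0.1901·1.92·(-0.47409) / (0.5213·(-0.99985)) = +0.33199 rad/s; magnitude 0.33199 rad/s.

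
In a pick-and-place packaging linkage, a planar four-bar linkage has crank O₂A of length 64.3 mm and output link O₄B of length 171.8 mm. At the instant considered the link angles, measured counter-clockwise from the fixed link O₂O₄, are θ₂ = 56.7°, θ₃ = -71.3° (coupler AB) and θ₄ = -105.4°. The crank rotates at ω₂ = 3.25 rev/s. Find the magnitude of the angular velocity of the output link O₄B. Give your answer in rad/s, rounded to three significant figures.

10.7

ω₂ = 20.42 rad/s (from 3.25 rev/s).
Differentiating the loop-closure r₂e^{iθ₂}+r₃e^{iθ₃}=r₁+r₄e^{iθ₄} gives r₂ω₂e^{iθ₂}+r₃ω₃e^{iθ₃}=r₄ω₄e^{iθ₄}.
Eliminating the other unknown: ω₄ = r₂ω₂ sin(θ₂−θ₃) / [r₄ sin(θ₄−θ₃)].
Numerator sine = +0.78801; denominator sine = -0.56064.
Result = 0.0643·20.42·(+0.78801) / (0.1718·(-0.56064)) = -10.742 rad/s; magnitude 10.742 rad/s.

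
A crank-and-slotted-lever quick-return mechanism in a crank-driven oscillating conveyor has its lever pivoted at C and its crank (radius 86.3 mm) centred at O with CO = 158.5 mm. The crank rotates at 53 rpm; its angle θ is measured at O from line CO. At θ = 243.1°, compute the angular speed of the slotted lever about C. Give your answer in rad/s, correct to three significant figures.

ω = 5.55 rad/s (from 53 rpm).
Crank pin A relative to C: A = (d + r cosθ, r sinθ); lever angle φ = atan2(r sinθ, d + r cosθ).
Differentiating tanφ: φ̇ = rω(d cosθ + r)/(d² + r² + 2dr cosθ).
d² + r² + 2dr cosθ = |CA|² = 0.0201926 m²;  d cosθ + r = +0.014589 m.
|ω_lever| = |0.0863·5.55·+0.014589| / 0.0201926 = 0.34606 rad/s.

0.346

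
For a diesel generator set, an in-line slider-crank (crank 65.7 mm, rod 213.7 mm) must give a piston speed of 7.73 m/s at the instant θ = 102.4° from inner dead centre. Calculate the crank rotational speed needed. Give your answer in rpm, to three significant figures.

1240

For an in-line slider-crank, |v_piston| = rω|sinθ|·[1 + r cosθ/√(L² − r² sin²θ)].
With r = 0.0657 m, L = 0.2137 m, θ = 102.4°: the bracketed kinematic factor |dx/dθ| = 0.059726 m.
ω = v/|dx/dθ| = 7.73/0.059726 = 129.42 rad/s.
N = 60ω/(2π) = 1235.9 rpm.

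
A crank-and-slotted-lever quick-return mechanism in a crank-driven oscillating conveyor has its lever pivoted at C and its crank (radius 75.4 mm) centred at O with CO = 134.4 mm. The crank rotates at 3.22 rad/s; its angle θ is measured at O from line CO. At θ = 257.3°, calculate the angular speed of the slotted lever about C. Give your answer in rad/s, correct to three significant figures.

0.577

ω = 3.22 rad/s
Crank pin A relative to C: A = (d + r cosθ, r sinθ); lever angle φ = atan2(r sinθ, d + r cosθ).
Differentiating tanφ: φ̇ = rω(d cosθ + r)/(d² + r² + 2dr cosθ).
d² + r² + 2dr cosθ = |CA|² = 0.0192928 m²;  d cosθ + r = +0.045853 m.
|ω_lever| = |0.0754·3.22·+0.045853| / 0.0192928 = 0.57703 rad/s.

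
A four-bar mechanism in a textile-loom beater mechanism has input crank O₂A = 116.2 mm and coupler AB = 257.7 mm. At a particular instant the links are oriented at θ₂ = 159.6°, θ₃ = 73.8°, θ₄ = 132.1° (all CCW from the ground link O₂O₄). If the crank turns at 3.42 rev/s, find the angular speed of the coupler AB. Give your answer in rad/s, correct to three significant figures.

5.26

ω₂ = 21.49 rad/s (from 3.42 rev/s).
Differentiating the loop-closure r₂e^{iθ₂}+r₃e^{iθ₃}=r₁+r₄e^{iθ₄} gives r₂ω₂e^{iθ₂}+r₃ω₃e^{iθ₃}=r₄ω₄e^{iθ₄}.
Eliminating the other unknown: ω₃ = r₂ω₂ sin(θ₄−θ₂) / [r₃ sin(θ₃−θ₄)].
Numerator sine = -0.46175; denominator sine = -0.85081.
Result = 0.1162·21.49·(-0.46175) / (0.2577·(-0.85081)) = +5.2586 rad/s; magnitude 5.2586 rad/s.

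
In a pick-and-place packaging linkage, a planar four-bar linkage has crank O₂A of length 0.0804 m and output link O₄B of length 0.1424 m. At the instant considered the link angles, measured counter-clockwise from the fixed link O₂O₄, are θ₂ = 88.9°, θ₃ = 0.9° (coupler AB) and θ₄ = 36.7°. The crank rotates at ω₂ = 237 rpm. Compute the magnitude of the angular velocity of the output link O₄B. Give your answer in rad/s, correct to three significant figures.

ω₂ = 24.82 rad/s (from 237 rpm).
Differentiating the loop-closure r₂e^{iθ₂}+r₃e^{iθ₃}=r₁+r₄e^{iθ₄} gives r₂ω₂e^{iθ₂}+r₃ω₃e^{iθ₃}=r₄ω₄e^{iθ₄}.
Eliminating the other unknown: ω₄ = r₂ω₂ sin(θ₂−θ₃) / [r₄ sin(θ₄−θ₃)].
Numerator sine = +0.99939; denominator sine = +0.58496.
Result = 0.0804·24.82·(+0.99939) / (0.1424·(+0.58496)) = +23.941 rad/s; magnitude 23.941 rad/s.

23.9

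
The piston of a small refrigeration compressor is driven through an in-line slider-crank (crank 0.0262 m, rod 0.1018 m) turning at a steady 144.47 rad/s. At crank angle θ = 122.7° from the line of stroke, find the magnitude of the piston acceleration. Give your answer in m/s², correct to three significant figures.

353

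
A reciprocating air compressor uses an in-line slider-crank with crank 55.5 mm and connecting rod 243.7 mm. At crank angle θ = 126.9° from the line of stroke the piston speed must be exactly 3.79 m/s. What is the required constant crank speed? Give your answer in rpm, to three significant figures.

For an in-line slider-crank, |v_piston| = rω|sinθ|·[1 + r cosθ/√(L² − r² sin²θ)].
With r = 0.0555 m, L = 0.2437 m, θ = 126.9°: the bracketed kinematic factor |dx/dθ| = 0.03821 m.
ω = v/|dx/dθ| = 3.79/0.03821 = 99.188 rad/s.
N = 60ω/(2π) = 947.17 rpm.

947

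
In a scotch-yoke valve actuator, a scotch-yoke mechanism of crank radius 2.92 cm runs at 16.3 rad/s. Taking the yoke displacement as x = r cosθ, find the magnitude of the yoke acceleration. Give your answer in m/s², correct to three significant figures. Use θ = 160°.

7.29

ω = 16.3 rad/s
x = r cosθ ⇒ ẍ = −rω² cosθ (ω constant).
|a| = rω²|cosθ| = 0.0292·(16.3)²·|cos 160°| = 7.2903 m/s².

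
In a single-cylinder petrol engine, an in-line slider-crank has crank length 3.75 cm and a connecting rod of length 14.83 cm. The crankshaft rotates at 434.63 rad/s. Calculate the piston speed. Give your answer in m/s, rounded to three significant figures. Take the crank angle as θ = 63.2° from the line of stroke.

16.3

ω = 434.6 rad/s
For an in-line slider-crank, x = r cosθ + √(L² − r² sin²θ), so v = −rω sinθ·[1 + r cosθ/√(L² − r² sin²θ)].
With r = 0.0375 m, L = 0.1483 m, θ = 63.2°: √(L² − r² sin²θ) = 0.14447 m.
v = −0.0375·434.6·0.89259·[1 + 0.0375·0.45088/0.14447] = -16.25 m/s.
|v| = 16.25 m/s.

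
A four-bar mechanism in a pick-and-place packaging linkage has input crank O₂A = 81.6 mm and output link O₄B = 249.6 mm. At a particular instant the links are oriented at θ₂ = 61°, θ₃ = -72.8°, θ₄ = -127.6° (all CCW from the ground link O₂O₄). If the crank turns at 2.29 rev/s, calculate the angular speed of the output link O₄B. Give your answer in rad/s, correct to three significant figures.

4.15

ω₂ = 14.39 rad/s (from 2.29 rev/s).
Differentiating the loop-closure r₂e^{iθ₂}+r₃e^{iθ₃}=r₁+r₄e^{iθ₄} gives r₂ω₂e^{iθ₂}+r₃ω₃e^{iθ₃}=r₄ω₄e^{iθ₄}.
Eliminating the other unknown: ω₄ = r₂ω₂ sin(θ₂−θ₃) / [r₄ sin(θ₄−θ₃)].
Numerator sine = +0.72176; denominator sine = -0.81714.
Result = 0.0816·14.39·(+0.72176) / (0.2496·(-0.81714)) = -4.1548 rad/s; magnitude 4.1548 rad/s.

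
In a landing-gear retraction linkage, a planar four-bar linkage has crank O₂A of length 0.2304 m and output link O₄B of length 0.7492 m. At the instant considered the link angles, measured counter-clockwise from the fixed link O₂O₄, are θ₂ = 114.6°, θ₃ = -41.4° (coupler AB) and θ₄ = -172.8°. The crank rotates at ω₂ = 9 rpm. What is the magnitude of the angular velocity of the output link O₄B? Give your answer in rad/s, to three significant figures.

0.157

ω₂ = 0.9425 rad/s (from 9 rpm).
Differentiating the loop-closure r₂e^{iθ₂}+r₃e^{iθ₃}=r₁+r₄e^{iθ₄} gives r₂ω₂e^{iθ₂}+r₃ω₃e^{iθ₃}=r₄ω₄e^{iθ₄}.
Eliminating the other unknown: ω₄ = r₂ω₂ sin(θ₂−θ₃) / [r₄ sin(θ₄−θ₃)].
Numerator sine = +0.40674; denominator sine = -0.75011.
Result = 0.2304·0.9425·(+0.40674) / (0.7492·(-0.75011)) = -0.15716 rad/s; magnitude 0.15716 rad/s.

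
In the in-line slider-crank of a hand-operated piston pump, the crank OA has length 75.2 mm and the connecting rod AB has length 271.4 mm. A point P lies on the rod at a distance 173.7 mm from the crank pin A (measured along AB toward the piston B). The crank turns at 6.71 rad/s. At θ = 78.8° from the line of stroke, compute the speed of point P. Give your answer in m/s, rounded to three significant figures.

0.514

ω = 6.71 rad/s.  Crank-pin speed |V_A| = rω = 0.50459 m/s, perpendicular to OA.
Rod angle: sinφ = −(r/L) sinθ ⇒ φ = -15.772°; ω_rod = −rω cosθ/√(L²−r²sin²θ) = -0.37525 rad/s.
V_P = V_A + ω_rod × AP, with AP = 0.1737 m along the rod.
Components: V_Px = −rω sinθ − a·ω_rod·sinφ = -0.5127 m/s;  V_Py = rω cosθ + a·ω_rod·cosφ = +0.035282 m/s.
|V_P| = √(V_Px² + V_Py²) = 0.51391 m/s.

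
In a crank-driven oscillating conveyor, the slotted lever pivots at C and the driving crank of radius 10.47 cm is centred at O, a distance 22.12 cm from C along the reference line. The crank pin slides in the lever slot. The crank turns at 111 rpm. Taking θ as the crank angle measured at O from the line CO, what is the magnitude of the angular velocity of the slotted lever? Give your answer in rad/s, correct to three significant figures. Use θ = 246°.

0.437

ω = 11.62 rad/s (from 111 rpm).
Crank pin A relative to C: A = (d + r cosθ, r sinθ); lever angle φ = atan2(r sinθ, d + r cosθ).
Differentiating tanφ: φ̇ = rω(d cosθ + r)/(d² + r² + 2dr cosθ).
d² + r² + 2dr cosθ = |CA|² = 0.0410518 m²;  d cosθ + r = +0.01473 m.
|ω_lever| = |0.1047·11.62·+0.01473| / 0.0410518 = 0.43668 rad/s.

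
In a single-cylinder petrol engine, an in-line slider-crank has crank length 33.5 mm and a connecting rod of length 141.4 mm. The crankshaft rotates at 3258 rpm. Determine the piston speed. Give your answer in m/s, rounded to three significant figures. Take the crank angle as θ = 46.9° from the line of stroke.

ω = 2π·3258/60 = 341.2 rad/s
For an in-line slider-crank, x = r cosθ + √(L² − r² sin²θ), so v = −rω sinθ·[1 + r cosθ/√(L² − r² sin²θ)].
With r = 0.0335 m, L = 0.1414 m, θ = 46.9°: √(L² − r² sin²θ) = 0.13927 m.
v = −0.0335·341.2·0.73016·[1 + 0.0335·0.68327/0.13927] = -9.7169 m/s.
|v| = 9.7169 m/s.

9.72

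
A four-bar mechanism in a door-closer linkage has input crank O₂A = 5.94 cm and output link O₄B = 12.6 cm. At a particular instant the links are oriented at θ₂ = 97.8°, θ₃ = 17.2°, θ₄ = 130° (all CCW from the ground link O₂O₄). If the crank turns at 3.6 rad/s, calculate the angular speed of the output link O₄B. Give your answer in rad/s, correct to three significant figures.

1.82

ω₂ = 3.6 rad/s
Differentiating the loop-closure r₂e^{iθ₂}+r₃e^{iθ₃}=r₁+r₄e^{iθ₄} gives r₂ω₂e^{iθ₂}+r₃ω₃e^{iθ₃}=r₄ω₄e^{iθ₄}.
Eliminating the other unknown: ω₄ = r₂ω₂ sin(θ₂−θ₃) / [r₄ sin(θ₄−θ₃)].
Numerator sine = +0.98657; denominator sine = +0.92186.
Result = 0.0594·3.6·(+0.98657) / (0.126·(+0.92186)) = +1.8163 rad/s; magnitude 1.8163 rad/s.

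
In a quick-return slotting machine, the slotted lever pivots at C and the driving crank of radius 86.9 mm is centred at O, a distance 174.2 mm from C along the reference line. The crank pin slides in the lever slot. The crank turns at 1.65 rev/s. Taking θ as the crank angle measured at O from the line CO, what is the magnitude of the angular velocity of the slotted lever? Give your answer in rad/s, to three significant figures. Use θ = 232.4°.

ω = 10.37 rad/s (from 1.65 rev/s).
Crank pin A relative to C: A = (d + r cosθ, r sinθ); lever angle φ = atan2(r sinθ, d + r cosθ).
Differentiating tanφ: φ̇ = rω(d cosθ + r)/(d² + r² + 2dr cosθ).
d² + r² + 2dr cosθ = |CA|² = 0.0194245 m²;  d cosθ + r = -0.019387 m.
|ω_lever| = |0.0869·10.37·-0.019387| / 0.0194245 = 0.89919 rad/s.

0.899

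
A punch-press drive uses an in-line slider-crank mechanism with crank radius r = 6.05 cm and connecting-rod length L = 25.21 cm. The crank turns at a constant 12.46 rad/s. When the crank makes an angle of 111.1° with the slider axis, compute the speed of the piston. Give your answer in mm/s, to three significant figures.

641

ω = 12.46 rad/s
For an in-line slider-crank, x = r cosθ + √(L² − r² sin²θ), so v = −rω sinθ·[1 + r cosθ/√(L² − r² sin²θ)].
With r = 0.0605 m, L = 0.2521 m, θ = 111.1°: √(L² − r² sin²θ) = 0.2457 m.
v = −0.0605·12.46·0.93295·[1 + 0.0605·-0.36000/0.2457] = -0.64095 m/s.
|v| = 0.64095 m/s = 640.95 mm/s.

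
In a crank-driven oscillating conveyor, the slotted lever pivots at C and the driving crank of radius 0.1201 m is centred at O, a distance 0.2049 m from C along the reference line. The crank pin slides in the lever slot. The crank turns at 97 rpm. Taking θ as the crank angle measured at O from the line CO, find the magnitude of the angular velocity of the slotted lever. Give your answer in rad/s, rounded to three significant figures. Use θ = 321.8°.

ω = 10.16 rad/s (from 97 rpm).
Crank pin A relative to C: A = (d + r cosθ, r sinθ); lever angle φ = atan2(r sinθ, d + r cosθ).
Differentiating tanφ: φ̇ = rω(d cosθ + r)/(d² + r² + 2dr cosθ).
d² + r² + 2dr cosθ = |CA|² = 0.0950855 m²;  d cosθ + r = +0.28112 m.
|ω_lever| = |0.1201·10.16·+0.28112| / 0.0950855 = 3.6068 rad/s.

3.61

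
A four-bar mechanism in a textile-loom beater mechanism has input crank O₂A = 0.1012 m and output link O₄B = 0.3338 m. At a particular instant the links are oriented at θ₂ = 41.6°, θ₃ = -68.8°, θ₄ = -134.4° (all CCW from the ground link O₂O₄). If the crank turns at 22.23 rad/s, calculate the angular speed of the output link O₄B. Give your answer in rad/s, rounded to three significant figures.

6.94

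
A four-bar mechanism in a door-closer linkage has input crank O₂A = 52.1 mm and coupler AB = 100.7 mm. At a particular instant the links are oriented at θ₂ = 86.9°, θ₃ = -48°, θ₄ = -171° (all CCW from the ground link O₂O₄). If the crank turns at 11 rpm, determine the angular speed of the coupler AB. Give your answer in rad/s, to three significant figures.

0.695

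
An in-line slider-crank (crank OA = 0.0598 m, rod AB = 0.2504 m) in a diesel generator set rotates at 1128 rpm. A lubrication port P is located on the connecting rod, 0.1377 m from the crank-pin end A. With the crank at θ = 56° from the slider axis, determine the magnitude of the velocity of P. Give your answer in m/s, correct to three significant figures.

ω = 118.1 rad/s.  Crank-pin speed |V_A| = rω = 7.0638 m/s, perpendicular to OA.
Rod angle: sinφ = −(r/L) sinθ ⇒ φ = -11.419°; ω_rod = −rω cosθ/√(L²−r²sin²θ) = -16.093 rad/s.
V_P = V_A + ω_rod × AP, with AP = 0.1377 m along the rod.
Components: V_Px = −rω sinθ − a·ω_rod·sinφ = -6.2949 m/s;  V_Py = rω cosθ + a·ω_rod·cosφ = +1.7778 m/s.
|V_P| = √(V_Px² + V_Py²) = 6.5412 m/s.

6.54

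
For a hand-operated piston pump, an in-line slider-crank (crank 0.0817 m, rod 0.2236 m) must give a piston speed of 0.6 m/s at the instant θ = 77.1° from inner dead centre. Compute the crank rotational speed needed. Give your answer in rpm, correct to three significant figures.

For an in-line slider-crank, |v_piston| = rω|sinθ|·[1 + r cosθ/√(L² − r² sin²θ)].
With r = 0.0817 m, L = 0.2236 m, θ = 77.1°: the bracketed kinematic factor |dx/dθ| = 0.08659 m.
ω = v/|dx/dθ| = 0.6/0.08659 = 6.9292 rad/s.
N = 60ω/(2π) = 66.169 rpm.

66.2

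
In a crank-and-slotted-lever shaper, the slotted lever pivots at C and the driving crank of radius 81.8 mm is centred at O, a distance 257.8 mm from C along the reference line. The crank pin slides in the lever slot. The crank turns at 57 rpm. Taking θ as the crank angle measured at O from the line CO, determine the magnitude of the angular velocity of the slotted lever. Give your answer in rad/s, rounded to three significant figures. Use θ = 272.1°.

ω = 5.969 rad/s (from 57 rpm).
Crank pin A relative to C: A = (d + r cosθ, r sinθ); lever angle φ = atan2(r sinθ, d + r cosθ).
Differentiating tanφ: φ̇ = rω(d cosθ + r)/(d² + r² + 2dr cosθ).
d² + r² + 2dr cosθ = |CA|² = 0.0746976 m²;  d cosθ + r = +0.091247 m.
|ω_lever| = |0.0818·5.969·+0.091247| / 0.0746976 = 0.59644 rad/s.

0.596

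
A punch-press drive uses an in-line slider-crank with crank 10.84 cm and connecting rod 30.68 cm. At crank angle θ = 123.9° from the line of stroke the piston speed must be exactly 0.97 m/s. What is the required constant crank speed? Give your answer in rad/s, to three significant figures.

13.6

For an in-line slider-crank, |v_piston| = rω|sinθ|·[1 + r cosθ/√(L² − r² sin²θ)].
With r = 0.1084 m, L = 0.3068 m, θ = 123.9°: the bracketed kinematic factor |dx/dθ| = 0.071427 m.
ω = v/|dx/dθ| = 0.97/0.071427 = 13.58 rad/s.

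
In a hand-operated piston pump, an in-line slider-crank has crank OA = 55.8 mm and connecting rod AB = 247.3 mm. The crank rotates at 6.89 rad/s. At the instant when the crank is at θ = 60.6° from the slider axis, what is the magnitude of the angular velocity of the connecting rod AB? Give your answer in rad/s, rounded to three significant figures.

0.778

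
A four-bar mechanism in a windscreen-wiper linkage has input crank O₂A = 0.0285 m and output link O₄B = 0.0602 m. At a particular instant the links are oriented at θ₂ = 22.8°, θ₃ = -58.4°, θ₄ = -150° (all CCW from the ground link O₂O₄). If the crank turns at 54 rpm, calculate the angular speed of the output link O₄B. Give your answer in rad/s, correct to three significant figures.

2.65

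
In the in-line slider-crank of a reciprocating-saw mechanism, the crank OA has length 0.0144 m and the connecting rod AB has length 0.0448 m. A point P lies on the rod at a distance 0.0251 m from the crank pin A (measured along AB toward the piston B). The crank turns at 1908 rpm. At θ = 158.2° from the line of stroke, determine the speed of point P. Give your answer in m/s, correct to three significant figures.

ω = 199.8 rad/s.  Crank-pin speed |V_A| = rω = 2.8772 m/s, perpendicular to OA.
Rod angle: sinφ = −(r/L) sinθ ⇒ φ = -6.856°; ω_rod = −rω cosθ/√(L²−r²sin²θ) = +60.06 rad/s.
V_P = V_A + ω_rod × AP, with AP = 0.0251 m along the rod.
Components: V_Px = −rω sinθ − a·ω_rod·sinφ = -0.88855 m/s;  V_Py = rω cosθ + a·ω_rod·cosφ = -1.1747 m/s.
|V_P| = √(V_Px² + V_Py²) = 1.4729 m/s.

1.47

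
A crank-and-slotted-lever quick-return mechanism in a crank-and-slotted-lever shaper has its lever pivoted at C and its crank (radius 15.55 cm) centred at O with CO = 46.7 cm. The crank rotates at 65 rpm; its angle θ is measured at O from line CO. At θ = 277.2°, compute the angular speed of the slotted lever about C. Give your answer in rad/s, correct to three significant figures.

ω = 6.807 rad/s (from 65 rpm).
Crank pin A relative to C: A = (d + r cosθ, r sinθ); lever angle φ = atan2(r sinθ, d + r cosθ).
Differentiating tanφ: φ̇ = rω(d cosθ + r)/(d² + r² + 2dr cosθ).
d² + r² + 2dr cosθ = |CA|² = 0.260472 m²;  d cosθ + r = +0.21403 m.
|ω_lever| = |0.1555·6.807·+0.21403| / 0.260472 = 0.86973 rad/s.

0.870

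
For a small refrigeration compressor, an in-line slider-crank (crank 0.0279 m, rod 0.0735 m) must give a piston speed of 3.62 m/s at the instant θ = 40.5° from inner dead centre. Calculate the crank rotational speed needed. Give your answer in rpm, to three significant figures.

1470

For an in-line slider-crank, |v_piston| = rω|sinθ|·[1 + r cosθ/√(L² − r² sin²θ)].
With r = 0.0279 m, L = 0.0735 m, θ = 40.5°: the bracketed kinematic factor |dx/dθ| = 0.023516 m.
ω = v/|dx/dθ| = 3.62/0.023516 = 153.94 rad/s.
N = 60ω/(2π) = 1470 rpm.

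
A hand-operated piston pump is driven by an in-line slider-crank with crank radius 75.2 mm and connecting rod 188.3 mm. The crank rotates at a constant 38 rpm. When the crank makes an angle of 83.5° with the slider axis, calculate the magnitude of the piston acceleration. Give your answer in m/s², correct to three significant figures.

0.369

ω = 2π·38/60 = 3.979 rad/s
x(θ) = r cosθ + √(L² − r² sin²θ); with ω constant, a = ω²·d²x/dθ².
d²x/dθ² = −r cosθ − r²(cos2θ)/√u − r⁴ sin²2θ/(4u^{3/2}),  u = L² − r² sin²θ = 0.0298743 m².
Substituting r = 0.0752 m, L = 0.1883 m, θ = 83.5°: d²x/dθ² = +0.023288 m.
a = ω²·d²x/dθ² = (3.979)²·(+0.023288) = +0.36877 m/s²;  |a| = 0.36877 m/s².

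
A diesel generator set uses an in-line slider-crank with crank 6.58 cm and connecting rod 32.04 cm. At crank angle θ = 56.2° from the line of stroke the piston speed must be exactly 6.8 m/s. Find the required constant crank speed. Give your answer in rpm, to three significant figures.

1060

For an in-line slider-crank, |v_piston| = rω|sinθ|·[1 + r cosθ/√(L² − r² sin²θ)].
With r = 0.0658 m, L = 0.3204 m, θ = 56.2°: the bracketed kinematic factor |dx/dθ| = 0.061019 m.
ω = v/|dx/dθ| = 6.8/0.061019 = 111.44 rad/s.
N = 60ω/(2π) = 1064.2 rpm.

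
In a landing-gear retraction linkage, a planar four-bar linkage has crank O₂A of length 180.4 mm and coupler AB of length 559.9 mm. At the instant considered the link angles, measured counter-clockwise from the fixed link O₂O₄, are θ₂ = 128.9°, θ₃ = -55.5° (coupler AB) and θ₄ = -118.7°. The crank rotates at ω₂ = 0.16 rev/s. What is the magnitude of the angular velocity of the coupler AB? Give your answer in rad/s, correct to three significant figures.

ω₂ = 1.005 rad/s (from 0.16 rev/s).
Differentiating the loop-closure r₂e^{iθ₂}+r₃e^{iθ₃}=r₁+r₄e^{iθ₄} gives r₂ω₂e^{iθ₂}+r₃ω₃e^{iθ₃}=r₄ω₄e^{iθ₄}.
Eliminating the other unknown: ω₃ = r₂ω₂ sin(θ₄−θ₂) / [r₃ sin(θ₃−θ₄)].
Numerator sine = +0.92455; denominator sine = +0.89259.
Result = 0.1804·1.005·(+0.92455) / (0.5599·(+0.89259)) = +0.33551 rad/s; magnitude 0.33551 rad/s.

0.336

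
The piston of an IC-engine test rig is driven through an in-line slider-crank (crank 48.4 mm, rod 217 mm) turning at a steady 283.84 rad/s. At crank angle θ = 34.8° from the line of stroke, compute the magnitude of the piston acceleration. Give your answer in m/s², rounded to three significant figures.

ω = 283.8 rad/s
x(θ) = r cosθ + √(L² − r² sin²θ); with ω constant, a = ω²·d²x/dθ².
d²x/dθ² = −r cosθ − r²(cos2θ)/√u − r⁴ sin²2θ/(4u^{3/2}),  u = L² − r² sin²θ = 0.046326 m².
Substituting r = 0.0484 m, L = 0.217 m, θ = 34.8°: d²x/dθ² = -0.043658 m.
a = ω²·d²x/dθ² = (283.8)²·(-0.043658) = -3517.3 m/s²;  |a| = 3517.3 m/s².

3520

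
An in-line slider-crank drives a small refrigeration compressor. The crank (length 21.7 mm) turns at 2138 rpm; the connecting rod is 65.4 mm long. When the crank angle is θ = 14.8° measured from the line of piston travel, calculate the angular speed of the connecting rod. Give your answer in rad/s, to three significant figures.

ω = 223.9 rad/s (converted from 2138 rpm).
The rod makes angle φ with the slider axis where L sinφ = r sinθ; differentiating, L cosφ·φ̇ = r ω cosθ.
L cosφ = √(L² − r² sin²θ) = 0.065165 m.
|ω_rod| = r ω |cosθ| / √(L² − r² sin²θ) = 0.0217·223.9·0.96682/0.065165 = 72.083 rad/s.

72.1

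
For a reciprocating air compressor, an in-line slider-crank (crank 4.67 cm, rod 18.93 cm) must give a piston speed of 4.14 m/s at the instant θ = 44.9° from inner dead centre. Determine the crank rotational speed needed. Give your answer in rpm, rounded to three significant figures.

For an in-line slider-crank, |v_piston| = rω|sinθ|·[1 + r cosθ/√(L² − r² sin²θ)].
With r = 0.0467 m, L = 0.1893 m, θ = 44.9°: the bracketed kinematic factor |dx/dθ| = 0.038814 m.
ω = v/|dx/dθ| = 4.14/0.038814 = 106.66 rad/s.
N = 60ω/(2π) = 1018.6 rpm.

1020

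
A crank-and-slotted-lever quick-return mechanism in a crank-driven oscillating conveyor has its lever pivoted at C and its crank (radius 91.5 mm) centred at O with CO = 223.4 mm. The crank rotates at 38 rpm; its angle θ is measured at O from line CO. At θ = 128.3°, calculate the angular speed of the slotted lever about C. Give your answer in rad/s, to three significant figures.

ω = 3.979 rad/s (from 38 rpm).
Crank pin A relative to C: A = (d + r cosθ, r sinθ); lever angle φ = atan2(r sinθ, d + r cosθ).
Differentiating tanφ: φ̇ = rω(d cosθ + r)/(d² + r² + 2dr cosθ).
d² + r² + 2dr cosθ = |CA|² = 0.0329419 m²;  d cosθ + r = -0.046959 m.
|ω_lever| = |0.0915·3.979·-0.046959| / 0.0329419 = 0.51904 rad/s.

0.519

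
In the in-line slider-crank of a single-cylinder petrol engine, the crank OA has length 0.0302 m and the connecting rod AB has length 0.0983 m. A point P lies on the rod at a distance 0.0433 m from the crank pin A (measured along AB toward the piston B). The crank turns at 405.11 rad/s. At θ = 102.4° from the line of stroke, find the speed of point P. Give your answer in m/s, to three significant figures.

ω = 405.1 rad/s.  Crank-pin speed |V_A| = rω = 12.234 m/s, perpendicular to OA.
Rod angle: sinφ = −(r/L) sinθ ⇒ φ = -17.461°; ω_rod = −rω cosθ/√(L²−r²sin²θ) = +28.017 rad/s.
V_P = V_A + ω_rod × AP, with AP = 0.0433 m along the rod.
Components: V_Px = −rω sinθ − a·ω_rod·sinφ = -11.585 m/s;  V_Py = rω cosθ + a·ω_rod·cosφ = -1.4699 m/s.
|V_P| = √(V_Px² + V_Py²) = 11.678 m/s.

11.7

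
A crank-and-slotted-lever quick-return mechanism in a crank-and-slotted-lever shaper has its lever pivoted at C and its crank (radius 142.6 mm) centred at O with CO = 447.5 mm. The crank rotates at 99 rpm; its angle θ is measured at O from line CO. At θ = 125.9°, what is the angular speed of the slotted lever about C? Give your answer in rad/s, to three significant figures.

ω = 10.37 rad/s (from 99 rpm).
Crank pin A relative to C: A = (d + r cosθ, r sinθ); lever angle φ = atan2(r sinθ, d + r cosθ).
Differentiating tanφ: φ̇ = rω(d cosθ + r)/(d² + r² + 2dr cosθ).
d² + r² + 2dr cosθ = |CA|² = 0.145754 m²;  d cosθ + r = -0.1198 m.
|ω_lever| = |0.1426·10.37·-0.1198| / 0.145754 = 1.2151 rad/s.

1.22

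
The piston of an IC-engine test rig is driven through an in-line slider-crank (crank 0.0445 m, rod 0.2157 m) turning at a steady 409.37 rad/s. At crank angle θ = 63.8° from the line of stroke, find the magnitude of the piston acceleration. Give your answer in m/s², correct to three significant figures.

ω = 409.4 rad/s
x(θ) = r cosθ + √(L² − r² sin²θ); with ω constant, a = ω²·d²x/dθ².
d²x/dθ² = −r cosθ − r²(cos2θ)/√u − r⁴ sin²2θ/(4u^{3/2}),  u = L² − r² sin²θ = 0.0449322 m².
Substituting r = 0.0445 m, L = 0.2157 m, θ = 63.8°: d²x/dθ² = -0.014012 m.
a = ω²·d²x/dθ² = (409.4)²·(-0.014012) = -2348.1 m/s²;  |a| = 2348.1 m/s².

2350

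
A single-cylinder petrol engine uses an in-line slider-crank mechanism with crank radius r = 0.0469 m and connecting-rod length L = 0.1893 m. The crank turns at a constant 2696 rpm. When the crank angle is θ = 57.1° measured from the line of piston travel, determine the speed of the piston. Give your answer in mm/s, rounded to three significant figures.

12600

ω = 2π·2696/60 = 282.3 rad/s
For an in-line slider-crank, x = r cosθ + √(L² − r² sin²θ), so v = −rω sinθ·[1 + r cosθ/√(L² − r² sin²θ)].
With r = 0.0469 m, L = 0.1893 m, θ = 57.1°: √(L² − r² sin²θ) = 0.18516 m.
v = −0.0469·282.3·0.83962·[1 + 0.0469·0.54317/0.18516] = -12.647 m/s.
|v| = 12.647 m/s = 12647 mm/s.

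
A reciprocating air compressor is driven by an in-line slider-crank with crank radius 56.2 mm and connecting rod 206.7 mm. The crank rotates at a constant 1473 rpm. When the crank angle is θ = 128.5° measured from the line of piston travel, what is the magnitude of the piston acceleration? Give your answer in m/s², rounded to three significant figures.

ω = 2π·1473/60 = 154.3 rad/s
x(θ) = r cosθ + √(L² − r² sin²θ); with ω constant, a = ω²·d²x/dθ².
d²x/dθ² = −r cosθ − r²(cos2θ)/√u − r⁴ sin²2θ/(4u^{3/2}),  u = L² − r² sin²θ = 0.0407904 m².
Substituting r = 0.0562 m, L = 0.2067 m, θ = 128.5°: d²x/dθ² = +0.038216 m.
a = ω²·d²x/dθ² = (154.3)²·(+0.038216) = +909.3 m/s²;  |a| = 909.3 m/s².

909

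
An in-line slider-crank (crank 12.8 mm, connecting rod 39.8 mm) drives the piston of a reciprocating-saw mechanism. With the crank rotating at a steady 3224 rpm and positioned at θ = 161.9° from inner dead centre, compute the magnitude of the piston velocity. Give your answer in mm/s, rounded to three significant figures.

ω = 2π·3224/60 = 337.6 rad/s
For an in-line slider-crank, x = r cosθ + √(L² − r² sin²θ), so v = −rω sinθ·[1 + r cosθ/√(L² − r² sin²θ)].
With r = 0.0128 m, L = 0.0398 m, θ = 161.9°: √(L² − r² sin²θ) = 0.039601 m.
v = −0.0128·337.6·0.31068·[1 + 0.0128·-0.95052/0.039601] = -0.9301 m/s.
|v| = 0.9301 m/s = 930.1 mm/s.

930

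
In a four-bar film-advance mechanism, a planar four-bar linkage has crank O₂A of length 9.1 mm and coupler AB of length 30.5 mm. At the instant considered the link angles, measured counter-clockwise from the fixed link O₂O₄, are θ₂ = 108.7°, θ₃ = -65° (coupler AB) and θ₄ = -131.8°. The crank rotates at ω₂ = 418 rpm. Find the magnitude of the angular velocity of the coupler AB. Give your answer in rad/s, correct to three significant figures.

12.4

ω₂ = 43.77 rad/s (from 418 rpm).
Differentiating the loop-closure r₂e^{iθ₂}+r₃e^{iθ₃}=r₁+r₄e^{iθ₄} gives r₂ω₂e^{iθ₂}+r₃ω₃e^{iθ₃}=r₄ω₄e^{iθ₄}.
Eliminating the other unknown: ω₃ = r₂ω₂ sin(θ₄−θ₂) / [r₃ sin(θ₃−θ₄)].
Numerator sine = +0.87036; denominator sine = +0.91914.
Result = 0.0091·43.77·(+0.87036) / (0.0305·(+0.91914)) = +12.367 rad/s; magnitude 12.367 rad/s.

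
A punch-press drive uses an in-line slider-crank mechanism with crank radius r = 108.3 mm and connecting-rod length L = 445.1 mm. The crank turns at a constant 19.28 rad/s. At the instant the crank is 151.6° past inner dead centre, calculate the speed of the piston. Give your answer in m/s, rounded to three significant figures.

ω = 19.28 rad/s
For an in-line slider-crank, x = r cosθ + √(L² − r² sin²θ), so v = −rω sinθ·[1 + r cosθ/√(L² − r² sin²θ)].
With r = 0.1083 m, L = 0.4451 m, θ = 151.6°: √(L² − r² sin²θ) = 0.44211 m.
v = −0.1083·19.28·0.47562·[1 + 0.1083·-0.87965/0.44211] = -0.77912 m/s.
|v| = 0.77912 m/s.

0.779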